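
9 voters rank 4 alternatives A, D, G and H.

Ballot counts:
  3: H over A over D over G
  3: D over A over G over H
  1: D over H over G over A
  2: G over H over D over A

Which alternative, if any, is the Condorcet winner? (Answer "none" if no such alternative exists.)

Head-to-head results (9 voters):
A vs D: 3 for A, 6 for D — D by 6–3.
A vs G: A preferred on 3+3 = 6 ballots; A wins 6–3.
A vs H: H, 6–3.
D vs G: D, 7–2.
D vs H: 4 to 5, H.
G vs H: 5 to 4, G.
No alternative is unbeaten: A loses to D; D loses to H; G loses to A; H loses to G. In particular A → G → H → A is a majority cycle — no Condorcet winner exists.

none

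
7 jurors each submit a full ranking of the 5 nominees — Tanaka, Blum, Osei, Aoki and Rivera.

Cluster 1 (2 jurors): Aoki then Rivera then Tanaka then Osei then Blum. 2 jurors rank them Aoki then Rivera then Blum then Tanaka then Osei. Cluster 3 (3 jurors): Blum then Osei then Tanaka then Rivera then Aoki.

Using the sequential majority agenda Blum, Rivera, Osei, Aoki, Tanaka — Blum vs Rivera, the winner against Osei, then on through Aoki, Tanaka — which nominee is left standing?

Round 1: Blum vs Rivera — 3–4, Rivera advances.
Round 2: Rivera vs Osei — 4–3, Rivera advances.
Round 3: Rivera vs Aoki — 3–4, Aoki advances.
Round 4: Aoki vs Tanaka — 4–3, Aoki advances.
The agenda winner is Aoki.

Aoki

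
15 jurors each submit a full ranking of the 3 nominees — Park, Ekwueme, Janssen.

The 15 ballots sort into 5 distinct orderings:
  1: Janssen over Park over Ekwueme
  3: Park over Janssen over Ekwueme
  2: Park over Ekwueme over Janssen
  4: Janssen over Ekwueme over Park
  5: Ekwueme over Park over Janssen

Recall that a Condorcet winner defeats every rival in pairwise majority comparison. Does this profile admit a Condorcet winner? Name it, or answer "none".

Check each pair by majority over 15 ballots:
Park vs Ekwueme: Park is ranked higher on 1+3+2 = 6 ballots, Ekwueme on 9. Ekwueme wins 9–6.
Park vs Janssen: Park is ranked higher on 3+2+5 = 10 ballots, Janssen on 5. Park wins 10–5.
Ekwueme vs Janssen: 2+5 = 7 for Ekwueme, 8 for Janssen — Janssen by 8–7.
Each nominee drops at least one matchup (Park loses to Ekwueme; Ekwueme loses to Janssen; Janssen loses to Park); the cycle Park > Janssen > Ekwueme > Park rules out a Condorcet winner.

none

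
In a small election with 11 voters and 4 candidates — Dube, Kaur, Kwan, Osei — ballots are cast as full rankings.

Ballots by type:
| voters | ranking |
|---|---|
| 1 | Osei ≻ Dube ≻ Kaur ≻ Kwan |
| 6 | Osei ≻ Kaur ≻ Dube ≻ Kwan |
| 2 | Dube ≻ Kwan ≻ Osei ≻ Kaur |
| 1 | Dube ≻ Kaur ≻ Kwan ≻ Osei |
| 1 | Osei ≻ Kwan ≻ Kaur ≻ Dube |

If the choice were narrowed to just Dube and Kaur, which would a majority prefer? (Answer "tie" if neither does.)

Ballots ranking Dube above Kaur: 1 + 2 + 1 = 4.
Ballots ranking Kaur above Dube: 11 − 4 = 7.
Kaur wins the head-to-head 7–4.

Kaur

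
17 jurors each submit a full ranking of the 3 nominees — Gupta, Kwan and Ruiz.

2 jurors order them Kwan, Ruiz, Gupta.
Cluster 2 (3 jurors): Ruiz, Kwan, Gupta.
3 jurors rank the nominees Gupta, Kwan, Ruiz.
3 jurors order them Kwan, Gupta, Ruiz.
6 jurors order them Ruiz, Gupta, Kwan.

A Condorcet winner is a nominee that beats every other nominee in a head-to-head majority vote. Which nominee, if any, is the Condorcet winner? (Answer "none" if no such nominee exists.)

Head-to-head results (17 jurors):
Gupta vs Kwan: Gupta, 9–8.
Gupta–Ruiz: Ruiz 11–6.
Kwan–Ruiz: Ruiz 9–8.
Ruiz wins every pairwise contest, so Ruiz is the Condorcet winner.

Ruiz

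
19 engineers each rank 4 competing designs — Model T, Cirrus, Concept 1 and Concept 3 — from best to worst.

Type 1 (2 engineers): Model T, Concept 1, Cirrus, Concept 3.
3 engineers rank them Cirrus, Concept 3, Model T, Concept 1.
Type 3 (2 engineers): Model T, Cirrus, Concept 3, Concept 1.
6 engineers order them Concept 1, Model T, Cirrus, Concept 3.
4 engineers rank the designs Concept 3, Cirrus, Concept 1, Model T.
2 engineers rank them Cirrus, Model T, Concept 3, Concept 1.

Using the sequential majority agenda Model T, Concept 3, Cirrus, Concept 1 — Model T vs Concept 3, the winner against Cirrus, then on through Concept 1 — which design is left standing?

Round 1: Model T vs Concept 3 — 12–7, Model T advances.
Round 2: Model T vs Cirrus — 10–9, Model T advances.
Round 3: Model T vs Concept 1 — 9–10, Concept 1 advances.
Concept 1 survives the agenda.

Concept 1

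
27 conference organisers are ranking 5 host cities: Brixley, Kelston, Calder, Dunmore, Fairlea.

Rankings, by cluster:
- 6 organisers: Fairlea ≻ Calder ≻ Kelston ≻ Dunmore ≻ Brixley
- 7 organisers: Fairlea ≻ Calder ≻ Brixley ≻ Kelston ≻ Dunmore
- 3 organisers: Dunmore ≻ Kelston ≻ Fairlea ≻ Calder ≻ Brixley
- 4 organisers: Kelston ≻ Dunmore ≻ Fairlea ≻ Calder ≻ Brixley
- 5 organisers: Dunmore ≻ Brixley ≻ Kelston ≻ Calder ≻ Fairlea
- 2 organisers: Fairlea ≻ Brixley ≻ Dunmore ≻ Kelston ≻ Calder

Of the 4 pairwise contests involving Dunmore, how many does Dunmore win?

Dunmore against each rival (27 organisers):
Dunmore vs Brixley: Dunmore, 18–9.
Dunmore vs Kelston: 10 to 17, Kelston.
Dunmore vs Calder: Dunmore wins 14–13.
Dunmore vs Fairlea: Fairlea, 15–12.
Dunmore beats Brixley, Calder; loses to Kelston, Fairlea — 2 pairwise wins.

2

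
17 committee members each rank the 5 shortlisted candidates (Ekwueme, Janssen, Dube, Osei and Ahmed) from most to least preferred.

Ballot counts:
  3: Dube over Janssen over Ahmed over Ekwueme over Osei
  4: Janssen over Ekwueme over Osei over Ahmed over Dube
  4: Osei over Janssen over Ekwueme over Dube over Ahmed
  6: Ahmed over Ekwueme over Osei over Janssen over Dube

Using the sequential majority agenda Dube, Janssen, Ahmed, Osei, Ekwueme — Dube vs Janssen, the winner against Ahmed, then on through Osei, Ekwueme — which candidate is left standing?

Round 1: Dube vs Janssen — 3–14, Janssen advances.
Round 2: Janssen vs Ahmed — 11–6, Janssen advances.
Round 3: Janssen vs Osei — 7–10, Osei advances.
Round 4: Osei vs Ekwueme — 4–13, Ekwueme advances.
The agenda winner is Ekwueme.

Ekwueme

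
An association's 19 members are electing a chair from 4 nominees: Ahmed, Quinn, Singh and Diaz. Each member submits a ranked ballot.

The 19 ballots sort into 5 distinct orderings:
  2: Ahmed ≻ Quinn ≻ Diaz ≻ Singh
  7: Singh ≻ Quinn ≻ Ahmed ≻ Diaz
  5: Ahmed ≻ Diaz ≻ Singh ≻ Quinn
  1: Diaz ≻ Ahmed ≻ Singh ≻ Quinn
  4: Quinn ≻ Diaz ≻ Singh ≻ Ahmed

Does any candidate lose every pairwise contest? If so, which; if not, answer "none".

none

Head-to-head results (19 voters):
Ahmed vs Quinn: 2+5+1 = 8 for Ahmed, 11 for Quinn — Quinn by 11–8.
Ahmed vs Singh: 8 to 11, Singh.
Ahmed vs Diaz: Ahmed wins 14–5.
Quinn vs Singh: 6 to 13, Singh.
Quinn vs Diaz: 13 to 6, Quinn.
Singh vs Diaz: 7 for Singh, 12 for Diaz — Diaz by 12–7.
Each candidate has at least one pairwise win (Ahmed beats Diaz; Quinn beats Ahmed; Singh beats Ahmed; Diaz beats Singh) — no Condorcet loser.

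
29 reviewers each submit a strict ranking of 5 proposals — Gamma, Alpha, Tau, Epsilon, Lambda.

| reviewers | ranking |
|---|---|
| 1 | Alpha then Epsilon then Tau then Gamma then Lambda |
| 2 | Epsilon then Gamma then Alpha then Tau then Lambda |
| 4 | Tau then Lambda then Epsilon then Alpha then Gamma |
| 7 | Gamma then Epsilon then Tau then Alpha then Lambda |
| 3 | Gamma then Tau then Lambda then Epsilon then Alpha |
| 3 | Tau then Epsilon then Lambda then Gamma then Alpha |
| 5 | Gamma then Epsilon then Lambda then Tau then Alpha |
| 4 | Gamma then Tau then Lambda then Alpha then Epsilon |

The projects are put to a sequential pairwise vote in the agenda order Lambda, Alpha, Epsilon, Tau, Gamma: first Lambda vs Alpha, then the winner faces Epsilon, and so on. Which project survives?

Round 1: Lambda vs Alpha — 19–10, Lambda advances.
Round 2: Lambda vs Epsilon — 11–18, Epsilon advances.
Round 3: Epsilon vs Tau — 15–14, Epsilon advances.
Round 4: Epsilon vs Gamma — 10–19, Gamma advances.
Gamma survives the agenda.

Gamma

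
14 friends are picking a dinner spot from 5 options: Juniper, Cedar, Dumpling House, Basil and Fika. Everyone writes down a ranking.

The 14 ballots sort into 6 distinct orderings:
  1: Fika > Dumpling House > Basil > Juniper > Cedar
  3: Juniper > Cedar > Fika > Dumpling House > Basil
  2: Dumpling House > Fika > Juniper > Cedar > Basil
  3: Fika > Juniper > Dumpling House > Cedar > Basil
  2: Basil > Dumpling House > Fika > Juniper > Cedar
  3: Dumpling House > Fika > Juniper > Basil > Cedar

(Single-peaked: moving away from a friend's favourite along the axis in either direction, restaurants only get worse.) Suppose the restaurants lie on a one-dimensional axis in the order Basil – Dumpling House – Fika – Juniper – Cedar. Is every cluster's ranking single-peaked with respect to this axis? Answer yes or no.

Axis positions: Basil=1, Dumpling House=2, Fika=3, Juniper=4, Cedar=5.
Cluster 1 (peak Fika at position 3): ranking walks positions 3-2-1-4-5, expanding outward from the peak — single-peaked.
Cluster 2 (peak Juniper at position 4): ranking walks positions 4-5-3-2-1, expanding outward from the peak — single-peaked.
Cluster 3 (peak Dumpling House at position 2): ranking walks positions 2-3-4-5-1, expanding outward from the peak — single-peaked.
Cluster 4 (peak Fika at position 3): ranking walks positions 3-4-2-5-1, expanding outward from the peak — single-peaked.
Cluster 5 (peak Basil at position 1): ranking walks positions 1-2-3-4-5, expanding outward from the peak — single-peaked.
Cluster 6 (peak Dumpling House at position 2): ranking walks positions 2-3-4-1-5, expanding outward from the peak — single-peaked.
Every ranking is single-peaked on this axis.

yes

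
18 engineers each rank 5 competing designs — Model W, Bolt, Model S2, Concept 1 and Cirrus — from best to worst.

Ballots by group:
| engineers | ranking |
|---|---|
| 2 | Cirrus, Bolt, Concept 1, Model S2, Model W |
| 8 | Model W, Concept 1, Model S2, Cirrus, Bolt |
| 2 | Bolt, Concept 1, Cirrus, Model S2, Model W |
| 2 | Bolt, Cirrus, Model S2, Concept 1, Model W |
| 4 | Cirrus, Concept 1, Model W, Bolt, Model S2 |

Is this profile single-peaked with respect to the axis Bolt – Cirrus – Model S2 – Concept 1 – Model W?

Axis positions: Bolt=1, Cirrus=2, Model S2=3, Concept 1=4, Model W=5.
Group 1: ranking walks positions 2-1-4-3-5; Concept 1 is ranked above Model S2 even though Model S2 lies between Concept 1 and the peak Cirrus on the axis — preferences dip and rise again. Not single-peaked.
Group 2 (peak Model W at position 5): ranking walks positions 5-4-3-2-1, expanding outward from the peak — single-peaked.
Group 3: ranking walks positions 1-4-2-3-5; Concept 1 is ranked above Cirrus even though Cirrus lies between Concept 1 and the peak Bolt on the axis — preferences dip and rise again. Not single-peaked.
Group 4 (peak Bolt at position 1): ranking walks positions 1-2-3-4-5, expanding outward from the peak — single-peaked.
Group 5: ranking walks positions 2-4-5-1-3; Concept 1 is ranked above Model S2 even though Model S2 lies between Concept 1 and the peak Cirrus on the axis — preferences dip and rise again. Not single-peaked.
Group 1 violates single-peakedness, so the profile is not single-peaked on this axis.

no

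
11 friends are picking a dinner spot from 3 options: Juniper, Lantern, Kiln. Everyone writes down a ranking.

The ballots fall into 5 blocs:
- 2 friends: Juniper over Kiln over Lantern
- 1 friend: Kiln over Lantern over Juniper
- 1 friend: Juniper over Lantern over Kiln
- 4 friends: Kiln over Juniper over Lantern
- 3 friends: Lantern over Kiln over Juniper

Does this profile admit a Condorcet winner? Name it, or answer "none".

Kiln

Check each pair by majority over 11 ballots:
Juniper vs Lantern: Juniper preferred on 2+1+4 = 7 ballots; Juniper wins 7–4.
Juniper vs Kiln: Kiln, 8–3.
Lantern vs Kiln: Kiln, 7–4.
Kiln beats each of Juniper, Lantern — Kiln is the Condorcet winner.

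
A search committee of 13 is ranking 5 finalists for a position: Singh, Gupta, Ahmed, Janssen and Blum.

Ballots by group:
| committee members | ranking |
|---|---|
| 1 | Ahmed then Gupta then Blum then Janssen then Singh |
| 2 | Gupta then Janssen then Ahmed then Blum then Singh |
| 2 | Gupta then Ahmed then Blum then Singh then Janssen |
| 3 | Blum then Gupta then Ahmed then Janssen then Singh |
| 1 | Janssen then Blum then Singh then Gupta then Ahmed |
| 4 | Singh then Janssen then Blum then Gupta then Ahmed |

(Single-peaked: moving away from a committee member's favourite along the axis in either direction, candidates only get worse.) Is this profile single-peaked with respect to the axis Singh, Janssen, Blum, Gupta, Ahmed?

Axis positions: Singh=1, Janssen=2, Blum=3, Gupta=4, Ahmed=5.
Group 1 (peak Ahmed at position 5): ranking walks positions 5-4-3-2-1, expanding outward from the peak — single-peaked.
Group 2: ranking walks positions 4-2-5-3-1; Janssen is ranked above Blum even though Blum lies between Janssen and the peak Gupta on the axis — preferences dip and rise again. Not single-peaked.
Group 3: ranking walks positions 4-5-3-1-2; Singh is ranked above Janssen even though Janssen lies between Singh and the peak Gupta on the axis — preferences dip and rise again. Not single-peaked.
Group 4 (peak Blum at position 3): ranking walks positions 3-4-5-2-1, expanding outward from the peak — single-peaked.
Group 5 (peak Janssen at position 2): ranking walks positions 2-3-1-4-5, expanding outward from the peak — single-peaked.
Group 6 (peak Singh at position 1): ranking walks positions 1-2-3-4-5, expanding outward from the peak — single-peaked.
Group 2 violates single-peakedness, so the profile is not single-peaked on this axis.

no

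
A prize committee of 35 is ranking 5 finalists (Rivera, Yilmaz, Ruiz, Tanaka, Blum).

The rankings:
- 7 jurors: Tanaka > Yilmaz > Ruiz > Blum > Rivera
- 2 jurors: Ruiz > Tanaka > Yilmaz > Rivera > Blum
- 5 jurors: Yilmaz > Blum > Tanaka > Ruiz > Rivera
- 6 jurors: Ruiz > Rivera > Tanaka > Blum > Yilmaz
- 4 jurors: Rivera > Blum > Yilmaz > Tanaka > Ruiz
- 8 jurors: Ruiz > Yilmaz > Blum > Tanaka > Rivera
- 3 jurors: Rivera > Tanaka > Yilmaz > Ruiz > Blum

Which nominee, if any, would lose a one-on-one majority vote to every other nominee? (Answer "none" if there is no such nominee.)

Pairwise majorities:
Rivera–Yilmaz: Yilmaz 22–13.
Rivera vs Ruiz: 4+3 = 7 for Rivera, 28 for Ruiz — Ruiz by 28–7.
Rivera vs Tanaka: Tanaka wins 22–13.
Rivera vs Blum: Blum, 20–15.
Yilmaz vs Ruiz: Yilmaz wins 19–16.
Yilmaz vs Tanaka: Yilmaz is ranked higher on 5+4+8 = 17 ballots, Tanaka on 18. Tanaka wins 18–17.
Yilmaz vs Blum: Yilmaz wins 25–10.
Ruiz vs Tanaka: Tanaka, 19–16.
Ruiz vs Blum: Ruiz wins 26–9.
Tanaka vs Blum: Tanaka preferred on 7+2+6+3 = 18 ballots; Tanaka wins 18–17.
Rivera is beaten in every head-to-head and is the Condorcet loser.

Rivera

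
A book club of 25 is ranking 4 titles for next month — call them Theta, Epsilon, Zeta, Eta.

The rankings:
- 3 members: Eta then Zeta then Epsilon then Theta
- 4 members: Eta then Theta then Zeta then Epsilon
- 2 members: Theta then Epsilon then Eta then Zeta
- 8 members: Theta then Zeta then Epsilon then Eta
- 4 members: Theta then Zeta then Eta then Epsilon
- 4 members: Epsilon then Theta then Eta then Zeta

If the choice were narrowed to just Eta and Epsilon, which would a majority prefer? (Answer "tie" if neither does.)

Ballots ranking Eta above Epsilon: 3 + 4 + 4 = 11.
Ballots ranking Epsilon above Eta: 25 − 11 = 14.
Epsilon wins the head-to-head 14–11.

Epsilon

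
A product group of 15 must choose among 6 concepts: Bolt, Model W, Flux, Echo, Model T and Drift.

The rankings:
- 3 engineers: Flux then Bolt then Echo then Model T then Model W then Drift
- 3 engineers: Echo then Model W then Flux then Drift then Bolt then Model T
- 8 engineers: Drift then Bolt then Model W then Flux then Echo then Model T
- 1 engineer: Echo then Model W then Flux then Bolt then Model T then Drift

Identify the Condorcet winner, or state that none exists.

Pairwise majorities:
Bolt–Model W: Bolt 11–4.
Bolt vs Flux: 8 to 7, Bolt.
Bolt vs Echo: Bolt wins 11–4.
Bolt vs Model T: 3+3+8+1 = 15 for Bolt, 0 for Model T — Bolt by 15–0.
Bolt vs Drift: Drift wins 11–4.
Model W–Flux: Model W 12–3.
Model W vs Echo: 8 for Model W, 7 for Echo — Model W by 8–7.
Model W vs Model T: Model W wins 12–3.
Model W vs Drift: Drift wins 8–7.
Flux vs Echo: Flux wins 11–4.
Flux vs Model T: 15 to 0, Flux.
Flux–Drift: Drift 8–7.
Echo vs Model T: 15 to 0, Echo.
Echo vs Drift: Echo preferred on 3+3+1 = 7 ballots; Drift wins 8–7.
Model T vs Drift: Drift wins 11–4.
Drift wins every pairwise contest, so Drift is the Condorcet winner.

Drift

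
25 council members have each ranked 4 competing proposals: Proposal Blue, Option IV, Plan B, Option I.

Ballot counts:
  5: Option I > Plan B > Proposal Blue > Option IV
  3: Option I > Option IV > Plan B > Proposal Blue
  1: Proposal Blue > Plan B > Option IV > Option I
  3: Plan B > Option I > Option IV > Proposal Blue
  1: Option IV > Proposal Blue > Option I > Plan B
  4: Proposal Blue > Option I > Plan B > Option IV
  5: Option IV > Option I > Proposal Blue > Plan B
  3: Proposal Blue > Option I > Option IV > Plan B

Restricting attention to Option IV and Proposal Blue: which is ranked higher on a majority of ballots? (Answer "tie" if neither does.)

Ballots ranking Option IV above Proposal Blue: 3 + 3 + 1 + 5 = 12.
Ballots ranking Proposal Blue above Option IV: 25 − 12 = 13.
Proposal Blue wins the head-to-head 13–12.

Proposal Blue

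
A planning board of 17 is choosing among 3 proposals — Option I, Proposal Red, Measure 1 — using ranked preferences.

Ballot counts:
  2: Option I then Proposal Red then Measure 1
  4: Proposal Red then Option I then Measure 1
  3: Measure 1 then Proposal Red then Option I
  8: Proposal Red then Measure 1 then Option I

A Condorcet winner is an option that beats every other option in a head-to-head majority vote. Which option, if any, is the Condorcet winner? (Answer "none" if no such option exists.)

Check each pair by majority over 17 ballots:
Option I vs Proposal Red: 2 to 15, Proposal Red.
Option I vs Measure 1: 2+4 = 6 for Option I, 11 for Measure 1 — Measure 1 by 11–6.
Proposal Red vs Measure 1: 14 to 3, Proposal Red.
Proposal Red defeats every rival head-to-head and is the Condorcet winner.

Proposal Red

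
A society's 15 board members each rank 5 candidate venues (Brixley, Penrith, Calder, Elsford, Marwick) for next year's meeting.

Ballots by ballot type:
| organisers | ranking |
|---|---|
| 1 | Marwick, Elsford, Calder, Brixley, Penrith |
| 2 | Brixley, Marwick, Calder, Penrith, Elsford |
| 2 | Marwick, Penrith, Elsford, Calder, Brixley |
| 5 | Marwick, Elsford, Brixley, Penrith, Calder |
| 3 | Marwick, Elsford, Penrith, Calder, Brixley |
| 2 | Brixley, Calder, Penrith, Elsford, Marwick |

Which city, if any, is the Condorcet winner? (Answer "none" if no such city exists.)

Marwick

Head-to-head results (15 organisers):
Brixley vs Penrith: Brixley, 10–5.
Brixley–Calder: Brixley 9–6.
Brixley–Elsford: Elsford 11–4.
Brixley vs Marwick: Marwick wins 11–4.
Penrith vs Calder: Penrith, 10–5.
Penrith–Elsford: Elsford 9–6.
Penrith vs Marwick: Marwick wins 13–2.
Calder vs Elsford: Elsford, 11–4.
Calder vs Marwick: Marwick, 13–2.
Elsford vs Marwick: Marwick wins 13–2.
Marwick beats each of Brixley, Penrith, Calder, Elsford — Marwick is the Condorcet winner.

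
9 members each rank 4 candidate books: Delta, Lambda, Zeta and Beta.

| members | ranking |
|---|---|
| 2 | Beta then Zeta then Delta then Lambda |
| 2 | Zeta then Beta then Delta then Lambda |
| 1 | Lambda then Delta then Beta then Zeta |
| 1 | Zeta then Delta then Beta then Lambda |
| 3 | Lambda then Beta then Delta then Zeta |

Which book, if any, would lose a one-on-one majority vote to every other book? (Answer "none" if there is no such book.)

Head-to-head results (9 members):
Delta vs Lambda: Delta preferred on 2+2+1 = 5 ballots; Delta wins 5–4.
Delta vs Zeta: Zeta wins 5–4.
Delta vs Beta: Delta preferred on 1+1 = 2 ballots; Beta wins 7–2.
Lambda–Zeta: Zeta 5–4.
Lambda vs Beta: 1+3 = 4 for Lambda, 5 for Beta — Beta by 5–4.
Zeta vs Beta: Beta, 6–3.
Lambda is beaten in every head-to-head and is the Condorcet loser.

Lambda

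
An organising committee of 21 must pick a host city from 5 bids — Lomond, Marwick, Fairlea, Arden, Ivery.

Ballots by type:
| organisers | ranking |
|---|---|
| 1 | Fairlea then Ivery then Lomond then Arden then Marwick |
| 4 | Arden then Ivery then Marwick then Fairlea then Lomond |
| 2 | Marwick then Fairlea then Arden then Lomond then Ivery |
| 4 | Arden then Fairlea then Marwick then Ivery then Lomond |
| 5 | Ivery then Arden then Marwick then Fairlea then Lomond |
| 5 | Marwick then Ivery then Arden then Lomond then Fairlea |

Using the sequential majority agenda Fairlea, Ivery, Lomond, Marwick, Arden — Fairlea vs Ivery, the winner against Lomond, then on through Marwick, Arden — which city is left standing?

Arden

Round 1: Fairlea vs Ivery — 7–14, Ivery advances.
Round 2: Ivery vs Lomond — 19–2, Ivery advances.
Round 3: Ivery vs Marwick — 10–11, Marwick advances.
Round 4: Marwick vs Arden — 7–14, Arden advances.
The agenda winner is Arden.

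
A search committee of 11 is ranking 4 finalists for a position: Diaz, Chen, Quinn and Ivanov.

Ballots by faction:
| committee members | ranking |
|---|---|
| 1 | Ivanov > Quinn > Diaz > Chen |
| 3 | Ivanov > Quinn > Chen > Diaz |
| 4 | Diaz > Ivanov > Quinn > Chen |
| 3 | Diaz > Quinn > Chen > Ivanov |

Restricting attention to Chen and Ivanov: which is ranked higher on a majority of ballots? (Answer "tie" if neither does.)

Ivanov

Ballots ranking Chen above Ivanov: 3.
Ballots ranking Ivanov above Chen: 11 − 3 = 8.
Ivanov wins the head-to-head 8–3.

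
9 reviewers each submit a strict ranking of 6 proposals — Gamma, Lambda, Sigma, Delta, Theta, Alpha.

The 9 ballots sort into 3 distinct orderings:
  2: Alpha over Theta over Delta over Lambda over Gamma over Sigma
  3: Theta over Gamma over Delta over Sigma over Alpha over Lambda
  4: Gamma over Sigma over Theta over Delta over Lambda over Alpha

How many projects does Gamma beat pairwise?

4

Gamma against each rival (9 reviewers):
Gamma vs Lambda: Gamma wins 7–2.
Gamma vs Sigma: Gamma preferred on 2+3+4 = 9 ballots; Gamma wins 9–0.
Gamma–Delta: Gamma 7–2.
Gamma vs Theta: Gamma is ranked higher on 4 ballots, Theta on 5. Theta wins 5–4.
Gamma vs Alpha: Gamma wins 7–2.
Gamma beats Lambda, Sigma, Delta, Alpha; loses to Theta — 4 pairwise wins.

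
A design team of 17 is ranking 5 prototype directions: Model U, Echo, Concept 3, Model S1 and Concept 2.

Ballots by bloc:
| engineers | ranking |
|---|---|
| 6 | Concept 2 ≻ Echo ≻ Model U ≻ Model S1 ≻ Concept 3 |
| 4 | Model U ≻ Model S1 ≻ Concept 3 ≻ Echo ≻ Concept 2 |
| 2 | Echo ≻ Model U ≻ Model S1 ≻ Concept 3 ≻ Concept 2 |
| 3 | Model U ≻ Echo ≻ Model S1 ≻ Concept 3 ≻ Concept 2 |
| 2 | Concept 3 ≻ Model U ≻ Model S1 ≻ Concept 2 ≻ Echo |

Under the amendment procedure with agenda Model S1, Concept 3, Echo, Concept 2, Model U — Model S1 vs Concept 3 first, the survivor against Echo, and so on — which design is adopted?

Round 1: Model S1 vs Concept 3 — 15–2, Model S1 advances.
Round 2: Model S1 vs Echo — 6–11, Echo advances.
Round 3: Echo vs Concept 2 — 9–8, Echo advances.
Round 4: Echo vs Model U — 8–9, Model U advances.
Model U survives the agenda.

Model U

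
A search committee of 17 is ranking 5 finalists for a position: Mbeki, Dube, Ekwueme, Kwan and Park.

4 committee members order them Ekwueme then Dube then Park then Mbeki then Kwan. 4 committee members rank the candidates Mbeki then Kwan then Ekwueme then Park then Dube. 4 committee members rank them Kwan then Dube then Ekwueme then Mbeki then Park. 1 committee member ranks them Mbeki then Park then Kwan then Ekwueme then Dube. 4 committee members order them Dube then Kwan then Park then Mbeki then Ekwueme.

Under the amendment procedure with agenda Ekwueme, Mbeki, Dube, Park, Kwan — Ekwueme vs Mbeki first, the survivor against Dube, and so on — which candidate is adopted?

Kwan

Round 1: Ekwueme vs Mbeki — 8–9, Mbeki advances.
Round 2: Mbeki vs Dube — 5–12, Dube advances.
Round 3: Dube vs Park — 12–5, Dube advances.
Round 4: Dube vs Kwan — 8–9, Kwan advances.
Kwan survives the agenda.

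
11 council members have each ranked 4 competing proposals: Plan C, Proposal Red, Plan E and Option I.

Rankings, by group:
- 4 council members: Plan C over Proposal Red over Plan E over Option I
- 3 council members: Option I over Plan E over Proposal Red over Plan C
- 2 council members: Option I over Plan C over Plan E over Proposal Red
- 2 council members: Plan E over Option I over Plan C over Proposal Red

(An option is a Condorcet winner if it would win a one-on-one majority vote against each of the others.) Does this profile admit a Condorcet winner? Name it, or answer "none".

none

Head-to-head results (11 council members):
Plan C vs Proposal Red: Plan C, 8–3.
Plan C–Plan E: Plan C 6–5.
Plan C–Option I: Option I 7–4.
Proposal Red vs Plan E: Plan E wins 7–4.
Proposal Red vs Option I: Option I wins 7–4.
Plan E vs Option I: Plan E, 6–5.
Each option drops at least one matchup (Plan C loses to Option I; Proposal Red loses to Plan C; Plan E loses to Plan C; Option I loses to Plan E); the cycle Plan C beats Plan E beats Option I beats Plan C rules out a Condorcet winner.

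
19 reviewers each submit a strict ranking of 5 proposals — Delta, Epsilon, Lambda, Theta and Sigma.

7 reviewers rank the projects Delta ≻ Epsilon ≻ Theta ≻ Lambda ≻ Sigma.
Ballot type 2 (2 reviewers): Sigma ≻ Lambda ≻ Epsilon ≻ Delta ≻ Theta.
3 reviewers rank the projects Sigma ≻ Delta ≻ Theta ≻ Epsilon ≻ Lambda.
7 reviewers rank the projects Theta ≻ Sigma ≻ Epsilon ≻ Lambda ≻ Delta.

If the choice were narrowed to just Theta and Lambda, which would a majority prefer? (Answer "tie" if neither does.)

Ballots ranking Theta above Lambda: 7 + 3 + 7 = 17.
Ballots ranking Lambda above Theta: 19 − 17 = 2.
Theta wins the head-to-head 17–2.

Theta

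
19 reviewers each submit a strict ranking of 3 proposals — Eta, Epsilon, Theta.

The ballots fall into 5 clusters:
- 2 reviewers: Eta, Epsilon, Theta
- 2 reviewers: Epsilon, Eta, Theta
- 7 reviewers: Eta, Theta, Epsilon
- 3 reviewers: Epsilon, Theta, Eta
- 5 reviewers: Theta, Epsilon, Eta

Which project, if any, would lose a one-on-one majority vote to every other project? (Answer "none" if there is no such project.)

none

Pairwise majorities:
Eta vs Epsilon: 2+7 = 9 for Eta, 10 for Epsilon — Epsilon by 10–9.
Eta vs Theta: Eta is ranked higher on 2+2+7 = 11 ballots, Theta on 8. Eta wins 11–8.
Epsilon–Theta: Theta 12–7.
No project is winless: Eta beats Theta; Epsilon beats Eta; Theta beats Epsilon. There is no Condorcet loser.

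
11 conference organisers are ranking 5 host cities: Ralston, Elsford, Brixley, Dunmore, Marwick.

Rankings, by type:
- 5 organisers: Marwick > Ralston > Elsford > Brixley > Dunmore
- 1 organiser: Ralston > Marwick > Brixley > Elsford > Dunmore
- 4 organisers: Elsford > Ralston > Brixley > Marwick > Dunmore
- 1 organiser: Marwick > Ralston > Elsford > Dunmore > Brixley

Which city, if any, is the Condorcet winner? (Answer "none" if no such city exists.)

Marwick

Pairwise majorities:
Ralston–Elsford: Ralston 7–4.
Ralston vs Brixley: Ralston, 11–0.
Ralston–Dunmore: Ralston 11–0.
Ralston–Marwick: Marwick 6–5.
Elsford vs Brixley: Elsford wins 10–1.
Elsford vs Dunmore: Elsford, 11–0.
Elsford–Marwick: Marwick 7–4.
Brixley–Dunmore: Brixley 10–1.
Brixley vs Marwick: Marwick wins 7–4.
Dunmore vs Marwick: Marwick wins 11–0.
Marwick beats each of Ralston, Elsford, Brixley, Dunmore — Marwick is the Condorcet winner.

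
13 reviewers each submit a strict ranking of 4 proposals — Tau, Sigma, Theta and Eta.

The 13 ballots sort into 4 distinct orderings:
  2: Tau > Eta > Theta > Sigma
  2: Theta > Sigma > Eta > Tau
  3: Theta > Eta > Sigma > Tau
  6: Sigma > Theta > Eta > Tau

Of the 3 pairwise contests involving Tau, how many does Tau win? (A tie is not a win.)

0

Tau against each rival (13 reviewers):
Tau vs Sigma: Sigma, 11–2.
Tau vs Theta: Tau preferred on 2 ballots; Theta wins 11–2.
Tau–Eta: Eta 11–2.
Tau beats no one; loses to Sigma, Theta, Eta — 0 pairwise wins.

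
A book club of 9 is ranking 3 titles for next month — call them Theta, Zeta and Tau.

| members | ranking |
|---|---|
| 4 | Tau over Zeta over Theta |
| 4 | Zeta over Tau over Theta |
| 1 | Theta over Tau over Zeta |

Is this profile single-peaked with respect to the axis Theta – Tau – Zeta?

Axis positions: Theta=1, Tau=2, Zeta=3.
Faction 1 (peak Tau at position 2): ranking walks positions 2-3-1, expanding outward from the peak — single-peaked.
Faction 2 (peak Zeta at position 3): ranking walks positions 3-2-1, expanding outward from the peak — single-peaked.
Faction 3 (peak Theta at position 1): ranking walks positions 1-2-3, expanding outward from the peak — single-peaked.
Every ranking is single-peaked on this axis.

yes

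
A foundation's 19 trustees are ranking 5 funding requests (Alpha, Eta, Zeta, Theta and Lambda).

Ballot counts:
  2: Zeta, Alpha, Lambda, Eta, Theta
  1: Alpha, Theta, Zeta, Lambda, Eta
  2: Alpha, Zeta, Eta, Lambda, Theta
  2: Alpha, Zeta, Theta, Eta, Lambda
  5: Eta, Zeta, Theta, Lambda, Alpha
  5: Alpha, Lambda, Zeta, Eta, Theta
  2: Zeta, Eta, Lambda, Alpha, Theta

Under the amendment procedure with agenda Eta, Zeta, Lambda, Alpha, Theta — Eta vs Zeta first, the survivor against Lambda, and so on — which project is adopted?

Alpha

Round 1: Eta vs Zeta — 5–14, Zeta advances.
Round 2: Zeta vs Lambda — 14–5, Zeta advances.
Round 3: Zeta vs Alpha — 9–10, Alpha advances.
Round 4: Alpha vs Theta — 14–5, Alpha advances.
The agenda winner is Alpha.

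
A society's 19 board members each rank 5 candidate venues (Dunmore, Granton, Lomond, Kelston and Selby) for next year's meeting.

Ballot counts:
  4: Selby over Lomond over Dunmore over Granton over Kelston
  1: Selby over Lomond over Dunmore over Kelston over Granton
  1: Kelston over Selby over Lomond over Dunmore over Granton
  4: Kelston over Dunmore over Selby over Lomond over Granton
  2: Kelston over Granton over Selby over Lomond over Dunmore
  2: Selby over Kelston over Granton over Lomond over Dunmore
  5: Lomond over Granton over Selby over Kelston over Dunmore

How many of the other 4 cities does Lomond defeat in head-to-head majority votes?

Lomond against each rival (19 organisers):
Lomond vs Dunmore: 15 to 4, Lomond.
Lomond vs Granton: Lomond is ranked higher on 4+1+1+4+5 = 15 ballots, Granton on 4. Lomond wins 15–4.
Lomond vs Kelston: 10 to 9, Lomond.
Lomond–Selby: Selby 14–5.
Lomond beats Dunmore, Granton, Kelston; loses to Selby — 3 pairwise wins.

3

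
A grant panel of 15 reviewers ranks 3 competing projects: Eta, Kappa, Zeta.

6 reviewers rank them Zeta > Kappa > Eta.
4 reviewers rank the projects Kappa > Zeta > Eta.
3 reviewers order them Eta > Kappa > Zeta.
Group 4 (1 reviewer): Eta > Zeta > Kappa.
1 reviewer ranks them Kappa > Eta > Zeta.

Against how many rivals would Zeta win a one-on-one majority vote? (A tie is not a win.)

1

Zeta against each rival (15 reviewers):
Zeta vs Eta: Zeta is ranked higher on 6+4 = 10 ballots, Eta on 5. Zeta wins 10–5.
Zeta vs Kappa: Kappa, 8–7.
Zeta beats Eta; loses to Kappa — 1 pairwise win.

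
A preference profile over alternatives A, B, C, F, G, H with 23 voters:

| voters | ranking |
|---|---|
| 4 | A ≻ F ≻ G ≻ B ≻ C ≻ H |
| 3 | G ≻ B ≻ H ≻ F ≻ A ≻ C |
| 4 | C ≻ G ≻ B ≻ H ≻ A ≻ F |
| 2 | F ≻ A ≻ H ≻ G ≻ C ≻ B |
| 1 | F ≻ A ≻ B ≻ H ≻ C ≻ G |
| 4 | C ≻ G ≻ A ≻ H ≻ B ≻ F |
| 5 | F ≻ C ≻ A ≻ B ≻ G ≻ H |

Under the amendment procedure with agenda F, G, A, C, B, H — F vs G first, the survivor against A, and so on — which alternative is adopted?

Round 1: F vs G — 12–11, F advances.
Round 2: F vs A — 11–12, A advances.
Round 3: A vs C — 10–13, C advances.
Round 4: C vs B — 15–8, C advances.
Round 5: C vs H — 17–6, C advances.
C survives the agenda.

C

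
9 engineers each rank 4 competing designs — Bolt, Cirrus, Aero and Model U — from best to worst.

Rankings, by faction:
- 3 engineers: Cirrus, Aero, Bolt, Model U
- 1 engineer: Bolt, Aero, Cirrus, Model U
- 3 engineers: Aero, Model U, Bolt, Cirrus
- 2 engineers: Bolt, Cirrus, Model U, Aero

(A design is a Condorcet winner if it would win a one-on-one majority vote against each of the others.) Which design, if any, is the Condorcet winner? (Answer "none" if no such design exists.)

Check each pair by majority over 9 ballots:
Bolt vs Cirrus: Bolt wins 6–3.
Bolt vs Aero: Aero, 6–3.
Bolt vs Model U: Bolt is ranked higher on 3+1+2 = 6 ballots, Model U on 3. Bolt wins 6–3.
Cirrus vs Aero: Cirrus is ranked higher on 3+2 = 5 ballots, Aero on 4. Cirrus wins 5–4.
Cirrus vs Model U: Cirrus wins 6–3.
Aero vs Model U: 3+1+3 = 7 for Aero, 2 for Model U — Aero by 7–2.
Every design loses at least once (Bolt loses to Aero; Cirrus loses to Bolt; Aero loses to Cirrus; Model U loses to Bolt). The majority relation contains the cycle Bolt > Cirrus > Aero > Bolt, so there is no Condorcet winner.

none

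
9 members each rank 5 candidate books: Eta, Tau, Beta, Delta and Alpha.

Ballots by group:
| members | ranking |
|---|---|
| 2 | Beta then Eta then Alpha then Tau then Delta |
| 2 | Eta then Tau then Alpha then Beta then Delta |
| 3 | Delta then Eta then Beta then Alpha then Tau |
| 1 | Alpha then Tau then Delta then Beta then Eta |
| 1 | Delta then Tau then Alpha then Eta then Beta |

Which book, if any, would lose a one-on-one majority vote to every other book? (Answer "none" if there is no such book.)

none

Pairwise majorities:
Eta vs Tau: Eta wins 7–2.
Eta vs Beta: 2+3+1 = 6 for Eta, 3 for Beta — Eta by 6–3.
Eta vs Delta: Delta wins 5–4.
Eta vs Alpha: Eta is ranked higher on 2+2+3 = 7 ballots, Alpha on 2. Eta wins 7–2.
Tau vs Beta: 2+1+1 = 4 for Tau, 5 for Beta — Beta by 5–4.
Tau vs Delta: Tau preferred on 2+2+1 = 5 ballots; Tau wins 5–4.
Tau vs Alpha: Tau is ranked higher on 2+1 = 3 ballots, Alpha on 6. Alpha wins 6–3.
Beta vs Delta: Beta preferred on 2+2 = 4 ballots; Delta wins 5–4.
Beta vs Alpha: Beta preferred on 2+3 = 5 ballots; Beta wins 5–4.
Delta–Alpha: Alpha 5–4.
Every book wins at least one matchup (Eta beats Tau; Tau beats Delta; Beta beats Tau; Delta beats Eta; Alpha beats Tau), so there is no Condorcet loser.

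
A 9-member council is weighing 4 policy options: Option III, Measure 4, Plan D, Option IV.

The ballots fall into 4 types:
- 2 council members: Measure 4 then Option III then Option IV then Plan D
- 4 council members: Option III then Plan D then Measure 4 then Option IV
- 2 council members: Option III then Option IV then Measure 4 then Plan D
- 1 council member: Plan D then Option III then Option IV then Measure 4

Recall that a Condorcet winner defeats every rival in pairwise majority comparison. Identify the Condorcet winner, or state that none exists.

Pairwise majorities:
Option III vs Measure 4: 7 to 2, Option III.
Option III vs Plan D: Option III preferred on 2+4+2 = 8 ballots; Option III wins 8–1.
Option III vs Option IV: Option III preferred on 2+4+2+1 = 9 ballots; Option III wins 9–0.
Measure 4 vs Plan D: 2+2 = 4 for Measure 4, 5 for Plan D — Plan D by 5–4.
Measure 4 vs Option IV: Measure 4 is ranked higher on 2+4 = 6 ballots, Option IV on 3. Measure 4 wins 6–3.
Plan D vs Option IV: 5 to 4, Plan D.
Option III beats each of Measure 4, Plan D, Option IV — Option III is the Condorcet winner.

Option III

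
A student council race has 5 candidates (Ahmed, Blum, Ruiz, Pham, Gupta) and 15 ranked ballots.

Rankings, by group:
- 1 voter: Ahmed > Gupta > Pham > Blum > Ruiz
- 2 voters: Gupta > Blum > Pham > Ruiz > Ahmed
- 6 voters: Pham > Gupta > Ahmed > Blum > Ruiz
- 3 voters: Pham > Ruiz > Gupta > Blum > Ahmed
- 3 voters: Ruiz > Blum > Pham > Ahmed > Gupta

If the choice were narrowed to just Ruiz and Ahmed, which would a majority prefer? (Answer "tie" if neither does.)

Ballots ranking Ruiz above Ahmed: 2 + 3 + 3 = 8.
Ballots ranking Ahmed above Ruiz: 15 − 8 = 7.
Ruiz wins the head-to-head 8–7.

Ruiz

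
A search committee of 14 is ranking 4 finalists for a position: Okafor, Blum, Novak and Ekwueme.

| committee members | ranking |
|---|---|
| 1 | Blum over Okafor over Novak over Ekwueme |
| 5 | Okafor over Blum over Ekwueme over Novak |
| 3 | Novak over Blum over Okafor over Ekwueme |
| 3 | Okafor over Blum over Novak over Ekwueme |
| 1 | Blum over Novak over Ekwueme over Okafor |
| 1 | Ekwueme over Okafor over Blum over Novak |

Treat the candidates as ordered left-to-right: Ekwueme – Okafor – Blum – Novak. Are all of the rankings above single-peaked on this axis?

Axis positions: Ekwueme=1, Okafor=2, Blum=3, Novak=4.
Cluster 1 (peak Blum at position 3): ranking walks positions 3-2-4-1, expanding outward from the peak — single-peaked.
Cluster 2 (peak Okafor at position 2): ranking walks positions 2-3-1-4, expanding outward from the peak — single-peaked.
Cluster 3 (peak Novak at position 4): ranking walks positions 4-3-2-1, expanding outward from the peak — single-peaked.
Cluster 4 (peak Okafor at position 2): ranking walks positions 2-3-4-1, expanding outward from the peak — single-peaked.
Cluster 5: ranking walks positions 3-4-1-2; Ekwueme is ranked above Okafor even though Okafor lies between Ekwueme and the peak Blum on the axis — preferences dip and rise again. Not single-peaked.
Cluster 6 (peak Ekwueme at position 1): ranking walks positions 1-2-3-4, expanding outward from the peak — single-peaked.
Cluster 5 violates single-peakedness, so the profile is not single-peaked on this axis.

no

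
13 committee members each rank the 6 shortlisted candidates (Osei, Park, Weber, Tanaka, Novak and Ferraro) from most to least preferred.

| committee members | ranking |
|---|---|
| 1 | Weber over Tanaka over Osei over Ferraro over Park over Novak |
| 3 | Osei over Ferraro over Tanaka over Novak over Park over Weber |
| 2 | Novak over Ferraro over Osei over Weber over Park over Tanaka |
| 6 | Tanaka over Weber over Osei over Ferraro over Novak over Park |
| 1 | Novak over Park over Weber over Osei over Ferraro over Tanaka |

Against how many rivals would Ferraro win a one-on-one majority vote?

2

Ferraro against each rival (13 committee members):
Ferraro vs Osei: Osei wins 11–2.
Ferraro vs Park: 1+3+2+6 = 12 for Ferraro, 1 for Park — Ferraro by 12–1.
Ferraro vs Weber: Ferraro preferred on 3+2 = 5 ballots; Weber wins 8–5.
Ferraro vs Tanaka: Tanaka, 7–6.
Ferraro vs Novak: Ferraro wins 10–3.
Ferraro beats Park, Novak; loses to Osei, Weber, Tanaka — 2 pairwise wins.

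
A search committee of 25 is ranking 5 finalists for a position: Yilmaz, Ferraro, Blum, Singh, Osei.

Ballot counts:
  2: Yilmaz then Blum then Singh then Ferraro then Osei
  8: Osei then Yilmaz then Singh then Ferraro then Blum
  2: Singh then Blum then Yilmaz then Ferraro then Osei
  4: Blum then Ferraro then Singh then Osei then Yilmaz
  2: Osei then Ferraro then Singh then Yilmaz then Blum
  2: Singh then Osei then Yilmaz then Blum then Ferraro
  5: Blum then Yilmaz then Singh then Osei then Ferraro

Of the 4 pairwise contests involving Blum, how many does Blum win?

2

Blum against each rival (25 committee members):
Blum vs Yilmaz: Yilmaz, 14–11.
Blum vs Ferraro: Blum preferred on 2+2+4+2+5 = 15 ballots; Blum wins 15–10.
Blum vs Singh: Singh wins 14–11.
Blum–Osei: Blum 13–12.
Blum beats Ferraro, Osei; loses to Yilmaz, Singh — 2 pairwise wins.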